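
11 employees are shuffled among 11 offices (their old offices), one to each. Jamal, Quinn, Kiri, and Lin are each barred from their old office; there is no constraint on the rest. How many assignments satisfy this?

Let A_j be the event that the j-th constrained one is fixed. By inclusion-exclusion over the 4 events:
Σ_{j=0}^{4} (-1)^j C(4,j)(11-j)!
= C(4,0)·11! - C(4,1)·10! + C(4,2)·9! - C(4,3)·8! + C(4,4)·7!
= 39916800 - 14515200 + 2177280 - 161280 + 5040
= 27422640

27422640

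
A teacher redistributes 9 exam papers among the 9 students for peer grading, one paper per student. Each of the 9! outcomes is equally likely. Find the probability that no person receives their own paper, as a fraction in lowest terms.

16687/45360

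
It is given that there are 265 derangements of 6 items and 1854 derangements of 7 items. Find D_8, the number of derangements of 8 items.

14833

D_8 = (8-1)·(D_7 + D_6) = 7·(1854 + 265) = 7·2119 = 14833.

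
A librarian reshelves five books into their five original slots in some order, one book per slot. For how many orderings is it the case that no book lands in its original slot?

44

!5 is the nearest integer to 5!/e.
5! = 120, and 120/e ≈ 44.15, so !5 = 44.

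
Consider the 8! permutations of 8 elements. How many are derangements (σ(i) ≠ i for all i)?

14833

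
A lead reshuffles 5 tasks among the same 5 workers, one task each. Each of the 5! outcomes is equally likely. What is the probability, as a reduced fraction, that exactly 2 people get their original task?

Favorable outcomes: C(5,2)·!3 = 10·2 = 20.
Total outcomes: 5! = 120.
Probability = 20/120 = 1/6.

1/6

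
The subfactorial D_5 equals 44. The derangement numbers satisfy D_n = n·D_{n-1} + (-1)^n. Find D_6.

265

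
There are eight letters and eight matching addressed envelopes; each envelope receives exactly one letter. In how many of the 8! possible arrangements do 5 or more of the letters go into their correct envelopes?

141

Sum C(8,i)·!(8-i) for i = 5..8:
  i=5: C(8,5)·!3 = 56·2 = 112
  i=6: C(8,6)·!2 = 28·1 = 28
  i=7: C(8,7)·!1 = 8·0 = 0
  i=8: C(8,8)·!0 = 1·1 = 1
Total = 141.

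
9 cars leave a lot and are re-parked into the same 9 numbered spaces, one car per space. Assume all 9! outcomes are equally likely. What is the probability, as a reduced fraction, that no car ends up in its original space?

Favorable outcomes: !9 = 133496.
Total outcomes: 9! = 362880.
Probability = 133496/362880 = 16687/45360.

16687/45360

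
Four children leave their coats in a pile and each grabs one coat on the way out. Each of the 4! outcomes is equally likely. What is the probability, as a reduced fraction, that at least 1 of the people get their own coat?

5/8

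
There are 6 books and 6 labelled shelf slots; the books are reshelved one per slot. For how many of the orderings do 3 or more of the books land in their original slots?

Sum C(6,i)·!(6-i) for i = 3..6:
  i=3: C(6,3)·!3 = 20·2 = 40
  i=4: C(6,4)·!2 = 15·1 = 15
  i=5: C(6,5)·!1 = 6·0 = 0
  i=6: C(6,6)·!0 = 1·1 = 1
Total = 56.

56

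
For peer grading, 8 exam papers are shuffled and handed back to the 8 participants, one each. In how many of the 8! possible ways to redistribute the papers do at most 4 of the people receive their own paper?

40179

# with exactly i fixed is C(8,i)·!(8-i); sum over i=0..4:
  i=0: C(8,0)·!8 = 1·14833 = 14833
  i=1: C(8,1)·!7 = 8·1854 = 14832
  i=2: C(8,2)·!6 = 28·265 = 7420
  i=3: C(8,3)·!5 = 56·44 = 2464
  i=4: C(8,4)·!4 = 70·9 = 630
Total = 40179.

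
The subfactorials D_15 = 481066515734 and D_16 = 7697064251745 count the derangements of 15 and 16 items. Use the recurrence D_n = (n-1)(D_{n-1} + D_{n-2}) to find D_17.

130850092279664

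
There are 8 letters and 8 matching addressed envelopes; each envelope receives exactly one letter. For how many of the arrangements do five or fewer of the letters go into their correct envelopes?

Sum C(8,i)·!(8-i) for i = 0..5:
  i=0: C(8,0)·!8 = 1·14833 = 14833
  i=1: C(8,1)·!7 = 8·1854 = 14832
  i=2: C(8,2)·!6 = 28·265 = 7420
  i=3: C(8,3)·!5 = 56·44 = 2464
  i=4: C(8,4)·!4 = 70·9 = 630
  i=5: C(8,5)·!3 = 56·2 = 112
Total = 40291.

40291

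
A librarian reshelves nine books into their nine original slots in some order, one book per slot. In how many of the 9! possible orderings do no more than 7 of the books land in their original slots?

# with exactly i fixed is C(9,i)·!(9-i); sum over i=0..7:
  i=0: C(9,0)·!9 = 1·133496 = 133496
  i=1: C(9,1)·!8 = 9·14833 = 133497
  i=2: C(9,2)·!7 = 36·1854 = 66744
  i=3: C(9,3)·!6 = 84·265 = 22260
  i=4: C(9,4)·!5 = 126·44 = 5544
  i=5: C(9,5)·!4 = 126·9 = 1134
  i=6: C(9,6)·!3 = 84·2 = 168
  i=7: C(9,7)·!2 = 36·1 = 36
Total = 362879.

362879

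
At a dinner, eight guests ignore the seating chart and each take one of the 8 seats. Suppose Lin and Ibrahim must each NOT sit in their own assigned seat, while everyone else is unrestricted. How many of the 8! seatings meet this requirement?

Inclusion-exclusion on the 2 forbidden self-matches:
Σ_{j=0}^{2} (-1)^j C(2,j)(8-j)!
= C(2,0)·8! - C(2,1)·7! + C(2,2)·6!
= 40320 - 10080 + 720
= 30960

30960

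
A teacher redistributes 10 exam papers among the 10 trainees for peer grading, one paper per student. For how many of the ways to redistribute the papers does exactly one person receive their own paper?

1334960

Choose which one of the 10 is fixed: C(10,1) = 10.
The remaining 9 must be deranged: !9 = 133496.
Total: 10 × 133496 = 1334960.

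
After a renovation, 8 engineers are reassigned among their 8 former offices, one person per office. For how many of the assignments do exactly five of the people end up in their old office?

112

Choose which 5 of the 8 are fixed: C(8,5) = 56.
The other 3 form a derangement: !3 = 2.
Total: 56 × 2 = 112.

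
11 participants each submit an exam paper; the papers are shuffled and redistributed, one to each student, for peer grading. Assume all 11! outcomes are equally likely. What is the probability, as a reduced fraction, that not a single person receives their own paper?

Favorable outcomes: !11 = 14684570.
Total outcomes: 11! = 39916800.
Probability = 14684570/39916800 = 1468457/3991680.

1468457/3991680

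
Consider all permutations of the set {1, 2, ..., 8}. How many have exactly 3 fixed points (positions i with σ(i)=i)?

2464

Choose which 3 of the 8 are fixed: C(8,3) = 56.
The remaining 5 must be deranged: !5 = 44.
Total: 56 × 44 = 2464.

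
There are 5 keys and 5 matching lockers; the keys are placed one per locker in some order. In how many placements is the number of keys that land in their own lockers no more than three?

119

# with exactly i fixed is C(5,i)·!(5-i); sum over i=0..3:
  i=0: C(5,0)·!5 = 1·44 = 44
  i=1: C(5,1)·!4 = 5·9 = 45
  i=2: C(5,2)·!3 = 10·2 = 20
  i=3: C(5,3)·!2 = 10·1 = 10
Total = 119.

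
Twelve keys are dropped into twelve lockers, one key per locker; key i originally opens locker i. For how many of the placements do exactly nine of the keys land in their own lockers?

440

Choose which 9 of the 12 are fixed: C(12,9) = 220.
The other 3 form a derangement: !3 = 2.
Total: 220 × 2 = 440.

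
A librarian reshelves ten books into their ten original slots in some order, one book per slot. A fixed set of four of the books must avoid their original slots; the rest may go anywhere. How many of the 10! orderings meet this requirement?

Inclusion-exclusion on the 4 forbidden self-matches:
Σ_{j=0}^{4} (-1)^j C(4,j)(10-j)!
= C(4,0)·10! - C(4,1)·9! + C(4,2)·8! - C(4,3)·7! + C(4,4)·6!
= 3628800 - 1451520 + 241920 - 20160 + 720
= 2399760

2399760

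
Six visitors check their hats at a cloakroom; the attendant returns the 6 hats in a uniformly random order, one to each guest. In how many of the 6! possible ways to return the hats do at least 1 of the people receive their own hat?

455

# with exactly i fixed is C(6,i)·!(6-i); sum over i=1..6:
  i=1: C(6,1)·!5 = 6·44 = 264
  i=2: C(6,2)·!4 = 15·9 = 135
  i=3: C(6,3)·!3 = 20·2 = 40
  i=4: C(6,4)·!2 = 15·1 = 15
  i=5: C(6,5)·!1 = 6·0 = 0
  i=6: C(6,6)·!0 = 1·1 = 1
Total = 455.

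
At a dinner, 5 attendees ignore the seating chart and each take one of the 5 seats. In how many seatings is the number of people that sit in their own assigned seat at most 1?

89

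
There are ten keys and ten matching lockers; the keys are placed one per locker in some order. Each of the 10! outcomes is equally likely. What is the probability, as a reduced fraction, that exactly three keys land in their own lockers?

Favorable outcomes: C(10,3)·!7 = 120·1854 = 222480.
Total outcomes: 10! = 3628800.
Probability = 222480/3628800 = 103/1680.

103/1680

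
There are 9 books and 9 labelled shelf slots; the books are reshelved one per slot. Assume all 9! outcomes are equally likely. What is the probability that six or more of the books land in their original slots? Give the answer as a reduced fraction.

41/72576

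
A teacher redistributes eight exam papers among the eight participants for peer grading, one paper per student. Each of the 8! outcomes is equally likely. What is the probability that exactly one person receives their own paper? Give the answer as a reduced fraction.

103/280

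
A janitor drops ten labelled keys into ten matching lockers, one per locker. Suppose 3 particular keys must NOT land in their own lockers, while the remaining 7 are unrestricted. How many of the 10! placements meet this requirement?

2656080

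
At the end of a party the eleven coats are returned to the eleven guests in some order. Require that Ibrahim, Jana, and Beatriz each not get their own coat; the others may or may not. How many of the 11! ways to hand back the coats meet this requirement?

Inclusion-exclusion on the 3 forbidden self-matches:
Σ_{j=0}^{3} (-1)^j C(3,j)(11-j)!
= C(3,0)·11! - C(3,1)·10! + C(3,2)·9! - C(3,3)·8!
= 39916800 - 10886400 + 1088640 - 40320
= 30078720

30078720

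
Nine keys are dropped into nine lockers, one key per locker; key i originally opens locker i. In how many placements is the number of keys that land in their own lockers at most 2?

Sum C(9,i)·!(9-i) for i = 0..2:
  i=0: C(9,0)·!9 = 1·133496 = 133496
  i=1: C(9,1)·!8 = 9·14833 = 133497
  i=2: C(9,2)·!7 = 36·1854 = 66744
Total = 333737.

333737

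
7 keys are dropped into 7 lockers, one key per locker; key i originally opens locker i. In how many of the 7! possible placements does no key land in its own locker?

!7 = 7! · Σ_{k=0}^{7} (-1)^k/k!
= 7! - 7!/1! + 7!/2! - 7!/3! + 7!/4! - 7!/5! + 7!/6! - 7!/7!
= 5040 - 5040 + 2520 - 840 + 210 - 42 + 7 - 1
= 1854

1854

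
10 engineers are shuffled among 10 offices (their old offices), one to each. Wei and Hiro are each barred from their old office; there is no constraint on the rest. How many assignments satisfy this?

Let A_j be the event that the j-th constrained one is fixed. By inclusion-exclusion over the 2 events:
Σ_{j=0}^{2} (-1)^j C(2,j)(10-j)!
= C(2,0)·10! - C(2,1)·9! + C(2,2)·8!
= 3628800 - 725760 + 40320
= 2943360

2943360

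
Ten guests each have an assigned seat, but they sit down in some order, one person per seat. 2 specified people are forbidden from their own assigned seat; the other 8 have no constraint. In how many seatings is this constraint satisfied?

2943360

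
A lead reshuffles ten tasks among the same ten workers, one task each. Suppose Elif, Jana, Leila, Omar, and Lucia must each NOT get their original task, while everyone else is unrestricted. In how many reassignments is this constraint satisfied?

2170680

Let A_j be the event that the j-th constrained one is fixed. By inclusion-exclusion over the 5 events:
Σ_{j=0}^{5} (-1)^j C(5,j)(10-j)!
= C(5,0)·10! - C(5,1)·9! + C(5,2)·8! - C(5,3)·7! + C(5,4)·6! - C(5,5)·5!
= 3628800 - 1814400 + 403200 - 50400 + 3600 - 120
= 2170680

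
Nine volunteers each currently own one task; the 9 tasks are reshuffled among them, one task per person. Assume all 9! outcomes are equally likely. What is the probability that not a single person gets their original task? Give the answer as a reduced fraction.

Favorable outcomes: !9 = 133496.
Total outcomes: 9! = 362880.
Probability = 133496/362880 = 16687/45360.

16687/45360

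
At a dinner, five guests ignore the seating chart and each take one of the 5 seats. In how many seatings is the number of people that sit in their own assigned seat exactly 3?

10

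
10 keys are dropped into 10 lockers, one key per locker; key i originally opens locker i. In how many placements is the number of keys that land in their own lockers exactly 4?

55650

Pick the 4 fixed positions: C(10,4) = 210 ways.
The other 6 form a derangement: !6 = 265.
Total: 210 × 265 = 55650.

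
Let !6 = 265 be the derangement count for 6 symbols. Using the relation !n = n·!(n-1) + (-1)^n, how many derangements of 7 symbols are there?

1854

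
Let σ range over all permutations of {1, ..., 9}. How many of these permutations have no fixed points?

133496

The number of derangements of 9 is !9 = Σ_{k=0}^{9} (-1)^k·9!/k!
= 9! - 9!/1! + 9!/2! - 9!/3! + 9!/4! - 9!/5! + 9!/6! - 9!/7! + 9!/8! - 9!/9!
= 362880 - 362880 + 181440 - 60480 + 15120 - 3024 + 504 - 72 + 9 - 1
= 133496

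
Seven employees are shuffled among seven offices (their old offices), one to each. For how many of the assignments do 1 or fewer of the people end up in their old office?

3709

Sum C(7,i)·!(7-i) for i = 0..1:
  i=0: C(7,0)·!7 = 1·1854 = 1854
  i=1: C(7,1)·!6 = 7·265 = 1855
Total = 3709.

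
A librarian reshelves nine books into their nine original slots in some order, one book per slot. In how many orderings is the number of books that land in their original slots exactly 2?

66744

Pick the 2 fixed positions: C(9,2) = 36 ways.
The remaining 7 must be deranged: !7 = 1854.
Total: 36 × 1854 = 66744.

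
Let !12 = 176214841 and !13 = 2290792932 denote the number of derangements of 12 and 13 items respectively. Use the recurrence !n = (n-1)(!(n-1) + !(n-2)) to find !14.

32071101049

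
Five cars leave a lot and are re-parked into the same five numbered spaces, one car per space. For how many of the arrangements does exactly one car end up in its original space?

45

Pick the single fixed position: C(5,1) = 5 ways.
The other 4 form a derangement: !4 = 9.
Total: 5 × 9 = 45.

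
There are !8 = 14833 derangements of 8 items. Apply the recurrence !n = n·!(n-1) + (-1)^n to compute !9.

133496

!9 = 9·14833 - 1 = 133496.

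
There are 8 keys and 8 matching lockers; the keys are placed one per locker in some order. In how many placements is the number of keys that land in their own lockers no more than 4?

40179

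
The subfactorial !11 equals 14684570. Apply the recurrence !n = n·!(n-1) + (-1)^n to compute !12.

176214841

!12 = 12·14684570 + 1 = 176214841.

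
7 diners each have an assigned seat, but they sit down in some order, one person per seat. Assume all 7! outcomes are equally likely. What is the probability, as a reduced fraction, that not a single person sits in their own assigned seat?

103/280

Favorable outcomes: !7 = 1854.
Total outcomes: 7! = 5040.
Probability = 1854/5040 = 103/280.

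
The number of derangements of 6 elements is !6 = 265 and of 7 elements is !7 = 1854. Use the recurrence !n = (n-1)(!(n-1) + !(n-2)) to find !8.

!8 = (8-1)·(!7 + !6) = 7·(1854 + 265) = 7·2119 = 14833.

14833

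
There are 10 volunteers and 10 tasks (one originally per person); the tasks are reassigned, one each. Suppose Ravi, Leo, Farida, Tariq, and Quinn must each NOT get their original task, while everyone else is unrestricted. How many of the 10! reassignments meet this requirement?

2170680

Let A_j be the event that the j-th constrained one is fixed. By inclusion-exclusion over the 5 events:
Σ_{j=0}^{5} (-1)^j C(5,j)(10-j)!
= C(5,0)·10! - C(5,1)·9! + C(5,2)·8! - C(5,3)·7! + C(5,4)·6! - C(5,5)·5!
= 3628800 - 1814400 + 403200 - 50400 + 3600 - 120
= 2170680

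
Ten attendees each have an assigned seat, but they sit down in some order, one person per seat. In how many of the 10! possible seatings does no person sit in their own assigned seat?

1334961

!10 is the nearest integer to 10!/e.
10! = 3628800, and 3628800/e ≈ 1334960.92, so !10 = 1334961.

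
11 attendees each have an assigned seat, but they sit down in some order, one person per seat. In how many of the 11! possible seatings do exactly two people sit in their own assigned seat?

Choose which 2 of the 11 are fixed: C(11,2) = 55.
The other 9 form a derangement: !9 = 133496.
Total: 55 × 133496 = 7342280.

7342280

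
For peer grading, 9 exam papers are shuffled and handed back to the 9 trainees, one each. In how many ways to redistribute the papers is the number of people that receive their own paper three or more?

# with exactly i fixed is C(9,i)·!(9-i); sum over i=3..9:
  i=3: C(9,3)·!6 = 84·265 = 22260
  i=4: C(9,4)·!5 = 126·44 = 5544
  i=5: C(9,5)·!4 = 126·9 = 1134
  i=6: C(9,6)·!3 = 84·2 = 168
  i=7: C(9,7)·!2 = 36·1 = 36
  i=8: C(9,8)·!1 = 9·0 = 0
  i=9: C(9,9)·!0 = 1·1 = 1
Total = 29143.

29143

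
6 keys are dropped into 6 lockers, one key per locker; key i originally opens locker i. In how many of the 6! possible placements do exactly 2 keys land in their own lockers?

Choose which 2 of the 6 are fixed: C(6,2) = 15.
The remaining 4 must be deranged: !4 = 9.
Total: 15 × 9 = 135.

135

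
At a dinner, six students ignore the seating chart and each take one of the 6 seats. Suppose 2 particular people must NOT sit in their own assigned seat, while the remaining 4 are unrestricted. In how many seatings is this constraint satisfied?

Inclusion-exclusion on the 2 forbidden self-matches:
Σ_{j=0}^{2} (-1)^j C(2,j)(6-j)!
= C(2,0)·6! - C(2,1)·5! + C(2,2)·4!
= 720 - 240 + 24
= 504

504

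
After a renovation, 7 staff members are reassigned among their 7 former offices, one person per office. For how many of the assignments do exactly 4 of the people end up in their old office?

70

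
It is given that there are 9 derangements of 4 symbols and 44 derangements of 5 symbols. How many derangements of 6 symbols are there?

!6 = (6-1)·(!5 + !4) = 5·(44 + 9) = 5·53 = 265.

265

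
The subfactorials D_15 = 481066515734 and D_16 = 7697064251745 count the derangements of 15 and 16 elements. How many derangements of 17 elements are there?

130850092279664

D_17 = (17-1)·(D_16 + D_15) = 16·(7697064251745 + 481066515734) = 16·8178130767479 = 130850092279664.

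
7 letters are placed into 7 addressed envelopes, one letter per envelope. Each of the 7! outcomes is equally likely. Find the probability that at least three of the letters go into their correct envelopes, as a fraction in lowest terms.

407/5040

Favorable outcomes: Σ_{i≥3} C(7,i)·!(7-i) = 35·9 + 35·2 + 21·1 + 7·0 + 1·1 = 407.
Total outcomes: 7! = 5040.
Probability = 407/5040 = 407/5040.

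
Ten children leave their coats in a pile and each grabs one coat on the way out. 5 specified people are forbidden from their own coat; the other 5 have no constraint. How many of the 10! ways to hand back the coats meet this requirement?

Inclusion-exclusion on the 5 forbidden self-matches:
Σ_{j=0}^{5} (-1)^j C(5,j)(10-j)!
= C(5,0)·10! - C(5,1)·9! + C(5,2)·8! - C(5,3)·7! + C(5,4)·6! - C(5,5)·5!
= 3628800 - 1814400 + 403200 - 50400 + 3600 - 120
= 2170680

2170680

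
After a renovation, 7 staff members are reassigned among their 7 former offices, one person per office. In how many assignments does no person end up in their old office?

1854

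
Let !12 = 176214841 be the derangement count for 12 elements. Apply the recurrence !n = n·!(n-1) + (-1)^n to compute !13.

2290792932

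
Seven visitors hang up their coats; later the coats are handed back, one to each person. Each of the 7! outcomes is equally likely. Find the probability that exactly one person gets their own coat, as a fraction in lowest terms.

Favorable outcomes: C(7,1)·!6 = 7·265 = 1855.
Total outcomes: 7! = 5040.
Probability = 1855/5040 = 53/144.

53/144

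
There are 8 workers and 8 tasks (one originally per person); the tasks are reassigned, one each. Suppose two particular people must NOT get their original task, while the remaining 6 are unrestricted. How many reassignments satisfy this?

Let A_j be the event that the j-th constrained one is fixed. By inclusion-exclusion over the 2 events:
Σ_{j=0}^{2} (-1)^j C(2,j)(8-j)!
= C(2,0)·8! - C(2,1)·7! + C(2,2)·6!
= 40320 - 10080 + 720
= 30960

30960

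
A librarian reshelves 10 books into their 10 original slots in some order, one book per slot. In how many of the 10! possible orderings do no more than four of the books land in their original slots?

3615536

Sum C(10,i)·!(10-i) for i = 0..4:
  i=0: C(10,0)·!10 = 1·1334961 = 1334961
  i=1: C(10,1)·!9 = 10·133496 = 1334960
  i=2: C(10,2)·!8 = 45·14833 = 667485
  i=3: C(10,3)·!7 = 120·1854 = 222480
  i=4: C(10,4)·!6 = 210·265 = 55650
Total = 3615536.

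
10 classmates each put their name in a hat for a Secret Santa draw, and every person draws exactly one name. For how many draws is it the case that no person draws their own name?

1334961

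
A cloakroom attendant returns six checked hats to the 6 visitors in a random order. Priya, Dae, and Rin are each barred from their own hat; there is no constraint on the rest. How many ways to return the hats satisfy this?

426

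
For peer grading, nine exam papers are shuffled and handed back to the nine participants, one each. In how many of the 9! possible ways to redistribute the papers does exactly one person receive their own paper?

133497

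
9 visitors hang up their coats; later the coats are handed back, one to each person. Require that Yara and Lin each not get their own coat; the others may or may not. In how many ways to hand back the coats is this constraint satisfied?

Inclusion-exclusion on the 2 forbidden self-matches:
Σ_{j=0}^{2} (-1)^j C(2,j)(9-j)!
= C(2,0)·9! - C(2,1)·8! + C(2,2)·7!
= 362880 - 80640 + 5040
= 287280

287280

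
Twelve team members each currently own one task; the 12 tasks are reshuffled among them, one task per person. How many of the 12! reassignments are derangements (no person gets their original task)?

176214841

The number of derangements of 12 is !12 = Σ_{k=0}^{12} (-1)^k·12!/k!
= 12! - 12!/1! + 12!/2! - 12!/3! + 12!/4! - 12!/5! + 12!/6! - 12!/7! + 12!/8! - 12!/9! + 12!/10! - 12!/11! + 12!/12!
= 479001600 - 479001600 + 239500800 - 79833600 + 19958400 - 3991680 + 665280 - 95040 + 11880 - 1320 + 132 - 12 + 1
= 176214841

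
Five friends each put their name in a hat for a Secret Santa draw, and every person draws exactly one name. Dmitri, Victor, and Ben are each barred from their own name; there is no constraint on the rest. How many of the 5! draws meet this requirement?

64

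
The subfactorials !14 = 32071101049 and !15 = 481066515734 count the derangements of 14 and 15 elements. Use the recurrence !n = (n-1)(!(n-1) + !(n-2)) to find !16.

7697064251745

!16 = (16-1)·(!15 + !14) = 15·(481066515734 + 32071101049) = 15·513137616783 = 7697064251745.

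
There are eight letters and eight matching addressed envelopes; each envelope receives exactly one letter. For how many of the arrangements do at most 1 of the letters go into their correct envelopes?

29665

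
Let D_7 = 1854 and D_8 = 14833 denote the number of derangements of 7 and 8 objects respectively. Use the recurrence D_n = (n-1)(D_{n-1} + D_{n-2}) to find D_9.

D_9 = (9-1)·(D_8 + D_7) = 8·(14833 + 1854) = 8·16687 = 133496.

133496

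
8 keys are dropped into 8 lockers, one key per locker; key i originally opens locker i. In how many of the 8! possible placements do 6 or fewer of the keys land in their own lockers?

40319

# with exactly i fixed is C(8,i)·!(8-i); sum over i=0..6:
  i=0: C(8,0)·!8 = 1·14833 = 14833
  i=1: C(8,1)·!7 = 8·1854 = 14832
  i=2: C(8,2)·!6 = 28·265 = 7420
  i=3: C(8,3)·!5 = 56·44 = 2464
  i=4: C(8,4)·!4 = 70·9 = 630
  i=5: C(8,5)·!3 = 56·2 = 112
  i=6: C(8,6)·!2 = 28·1 = 28
Total = 40319.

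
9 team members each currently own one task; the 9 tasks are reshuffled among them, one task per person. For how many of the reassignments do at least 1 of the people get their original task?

229384

# with exactly i fixed is C(9,i)·!(9-i); sum over i=1..9:
  i=1: C(9,1)·!8 = 9·14833 = 133497
  i=2: C(9,2)·!7 = 36·1854 = 66744
  i=3: C(9,3)·!6 = 84·265 = 22260
  i=4: C(9,4)·!5 = 126·44 = 5544
  i=5: C(9,5)·!4 = 126·9 = 1134
  i=6: C(9,6)·!3 = 84·2 = 168
  i=7: C(9,7)·!2 = 36·1 = 36
  i=8: C(9,8)·!1 = 9·0 = 0
  i=9: C(9,9)·!0 = 1·1 = 1
Total = 229384.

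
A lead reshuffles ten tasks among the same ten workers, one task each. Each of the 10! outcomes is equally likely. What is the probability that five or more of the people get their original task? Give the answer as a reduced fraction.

829/226800

Favorable outcomes: Σ_{i≥5} C(10,i)·!(10-i) = 252·44 + 210·9 + 120·2 + 45·1 + 10·0 + 1·1 = 13264.
Total outcomes: 10! = 3628800.
Probability = 13264/3628800 = 829/226800.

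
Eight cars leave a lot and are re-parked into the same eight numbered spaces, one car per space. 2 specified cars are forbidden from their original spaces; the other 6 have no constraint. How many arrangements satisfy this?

30960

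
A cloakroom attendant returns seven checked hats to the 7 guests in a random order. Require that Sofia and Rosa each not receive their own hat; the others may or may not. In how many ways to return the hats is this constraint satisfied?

Let A_j be the event that the j-th constrained one is fixed. By inclusion-exclusion over the 2 events:
Σ_{j=0}^{2} (-1)^j C(2,j)(7-j)!
= C(2,0)·7! - C(2,1)·6! + C(2,2)·5!
= 5040 - 1440 + 120
= 3720

3720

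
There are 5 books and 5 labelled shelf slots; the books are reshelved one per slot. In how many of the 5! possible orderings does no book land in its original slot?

44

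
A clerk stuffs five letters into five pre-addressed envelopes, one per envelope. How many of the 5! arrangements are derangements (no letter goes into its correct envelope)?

44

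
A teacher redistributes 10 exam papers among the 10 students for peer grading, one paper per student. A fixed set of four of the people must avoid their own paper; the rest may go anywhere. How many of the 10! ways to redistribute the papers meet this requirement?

Let A_j be the event that the j-th constrained one is fixed. By inclusion-exclusion over the 4 events:
Σ_{j=0}^{4} (-1)^j C(4,j)(10-j)!
= C(4,0)·10! - C(4,1)·9! + C(4,2)·8! - C(4,3)·7! + C(4,4)·6!
= 3628800 - 1451520 + 241920 - 20160 + 720
= 2399760

2399760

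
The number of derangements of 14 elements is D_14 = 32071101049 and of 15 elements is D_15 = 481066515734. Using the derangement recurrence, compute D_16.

7697064251745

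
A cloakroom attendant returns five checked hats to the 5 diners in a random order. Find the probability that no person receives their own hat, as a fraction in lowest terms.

11/30

Favorable outcomes: !5 = 44.
Total outcomes: 5! = 120.
Probability = 44/120 = 11/30.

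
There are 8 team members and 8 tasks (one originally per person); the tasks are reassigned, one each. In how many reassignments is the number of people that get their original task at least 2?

10655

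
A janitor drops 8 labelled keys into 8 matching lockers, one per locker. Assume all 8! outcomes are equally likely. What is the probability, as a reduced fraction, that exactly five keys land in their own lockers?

Favorable outcomes: C(8,5)·!3 = 56·2 = 112.
Total outcomes: 8! = 40320.
Probability = 112/40320 = 1/360.

1/360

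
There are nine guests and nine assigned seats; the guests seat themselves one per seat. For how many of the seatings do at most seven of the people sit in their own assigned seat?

362879

# with exactly i fixed is C(9,i)·!(9-i); sum over i=0..7:
  i=0: C(9,0)·!9 = 1·133496 = 133496
  i=1: C(9,1)·!8 = 9·14833 = 133497
  i=2: C(9,2)·!7 = 36·1854 = 66744
  i=3: C(9,3)·!6 = 84·265 = 22260
  i=4: C(9,4)·!5 = 126·44 = 5544
  i=5: C(9,5)·!4 = 126·9 = 1134
  i=6: C(9,6)·!3 = 84·2 = 168
  i=7: C(9,7)·!2 = 36·1 = 36
Total = 362879.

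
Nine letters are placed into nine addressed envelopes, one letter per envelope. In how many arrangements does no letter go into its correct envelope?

133496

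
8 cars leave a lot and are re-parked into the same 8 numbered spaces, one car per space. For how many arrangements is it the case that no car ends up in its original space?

14833

By inclusion-exclusion, !8 = Σ (-1)^k · 8!/k! for k=0..8
= 8! - 8!/1! + 8!/2! - 8!/3! + 8!/4! - 8!/5! + 8!/6! - 8!/7! + 8!/8!
= 40320 - 40320 + 20160 - 6720 + 1680 - 336 + 56 - 8 + 1
= 14833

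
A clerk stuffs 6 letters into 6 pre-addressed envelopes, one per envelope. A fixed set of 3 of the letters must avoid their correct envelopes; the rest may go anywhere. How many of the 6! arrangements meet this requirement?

426

Let A_j be the event that the j-th constrained one is fixed. By inclusion-exclusion over the 3 events:
Σ_{j=0}^{3} (-1)^j C(3,j)(6-j)!
= C(3,0)·6! - C(3,1)·5! + C(3,2)·4! - C(3,3)·3!
= 720 - 360 + 72 - 6
= 426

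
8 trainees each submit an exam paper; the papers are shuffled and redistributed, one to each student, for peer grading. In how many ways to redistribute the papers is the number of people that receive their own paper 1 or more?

Sum C(8,i)·!(8-i) for i = 1..8:
  i=1: C(8,1)·!7 = 8·1854 = 14832
  i=2: C(8,2)·!6 = 28·265 = 7420
  i=3: C(8,3)·!5 = 56·44 = 2464
  i=4: C(8,4)·!4 = 70·9 = 630
  i=5: C(8,5)·!3 = 56·2 = 112
  i=6: C(8,6)·!2 = 28·1 = 28
  i=7: C(8,7)·!1 = 8·0 = 0
  i=8: C(8,8)·!0 = 1·1 = 1
Total = 25487.

25487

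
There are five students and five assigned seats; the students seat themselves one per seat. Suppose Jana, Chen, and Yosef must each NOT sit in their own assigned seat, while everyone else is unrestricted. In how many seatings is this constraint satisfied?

64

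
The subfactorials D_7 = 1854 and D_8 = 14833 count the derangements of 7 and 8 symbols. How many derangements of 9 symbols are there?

133496

D_9 = (9-1)·(D_8 + D_7) = 8·(14833 + 1854) = 8·16687 = 133496.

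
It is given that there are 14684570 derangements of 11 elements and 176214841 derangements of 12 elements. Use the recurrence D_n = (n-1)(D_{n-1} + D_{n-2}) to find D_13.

D_13 = (13-1)·(D_12 + D_11) = 12·(176214841 + 14684570) = 12·190899411 = 2290792932.

2290792932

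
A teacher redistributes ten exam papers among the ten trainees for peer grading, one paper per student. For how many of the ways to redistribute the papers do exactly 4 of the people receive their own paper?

55650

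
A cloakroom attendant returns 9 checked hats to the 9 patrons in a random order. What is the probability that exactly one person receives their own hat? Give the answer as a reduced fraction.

Favorable outcomes: C(9,1)·!8 = 9·14833 = 133497.
Total outcomes: 9! = 362880.
Probability = 133497/362880 = 2119/5760.

2119/5760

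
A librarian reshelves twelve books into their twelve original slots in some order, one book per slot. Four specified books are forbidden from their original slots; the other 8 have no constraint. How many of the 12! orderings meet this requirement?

339696000

Let A_j be the event that the j-th constrained one is fixed. By inclusion-exclusion over the 4 events:
Σ_{j=0}^{4} (-1)^j C(4,j)(12-j)!
= C(4,0)·12! - C(4,1)·11! + C(4,2)·10! - C(4,3)·9! + C(4,4)·8!
= 479001600 - 159667200 + 21772800 - 1451520 + 40320
= 339696000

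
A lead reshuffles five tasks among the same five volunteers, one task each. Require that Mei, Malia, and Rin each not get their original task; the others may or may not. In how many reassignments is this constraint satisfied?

64

Inclusion-exclusion on the 3 forbidden self-matches:
Σ_{j=0}^{3} (-1)^j C(3,j)(5-j)!
= C(3,0)·5! - C(3,1)·4! + C(3,2)·3! - C(3,3)·2!
= 120 - 72 + 18 - 2
= 64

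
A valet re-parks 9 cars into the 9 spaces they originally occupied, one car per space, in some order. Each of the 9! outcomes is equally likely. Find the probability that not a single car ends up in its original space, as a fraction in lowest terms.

16687/45360

Favorable outcomes: !9 = 133496.
Total outcomes: 9! = 362880.
Probability = 133496/362880 = 16687/45360.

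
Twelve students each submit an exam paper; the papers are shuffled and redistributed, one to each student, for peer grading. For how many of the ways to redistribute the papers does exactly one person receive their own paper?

176214840

Pick the single fixed position: C(12,1) = 12 ways.
The remaining 11 must be deranged: !11 = 14684570.
Total: 12 × 14684570 = 176214840.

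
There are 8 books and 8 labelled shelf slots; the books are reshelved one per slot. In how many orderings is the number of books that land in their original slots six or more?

Sum C(8,i)·!(8-i) for i = 6..8:
  i=6: C(8,6)·!2 = 28·1 = 28
  i=7: C(8,7)·!1 = 8·0 = 0
  i=8: C(8,8)·!0 = 1·1 = 1
Total = 29.

29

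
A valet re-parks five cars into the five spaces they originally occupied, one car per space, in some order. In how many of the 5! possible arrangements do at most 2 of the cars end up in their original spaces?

109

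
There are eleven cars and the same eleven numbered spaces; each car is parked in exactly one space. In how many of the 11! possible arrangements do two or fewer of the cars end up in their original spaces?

36711421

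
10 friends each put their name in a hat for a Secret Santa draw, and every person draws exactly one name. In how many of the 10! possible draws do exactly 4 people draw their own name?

Pick the 4 fixed positions: C(10,4) = 210 ways.
The other 6 form a derangement: !6 = 265.
Total: 210 × 265 = 55650.

55650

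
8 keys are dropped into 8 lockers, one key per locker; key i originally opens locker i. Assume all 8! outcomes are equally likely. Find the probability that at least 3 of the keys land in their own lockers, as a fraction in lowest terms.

647/8064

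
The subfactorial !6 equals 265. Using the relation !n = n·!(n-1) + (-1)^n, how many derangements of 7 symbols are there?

!7 = 7·265 - 1 = 1854.

1854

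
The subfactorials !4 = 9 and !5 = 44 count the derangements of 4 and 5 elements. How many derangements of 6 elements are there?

!6 = (6-1)·(!5 + !4) = 5·(44 + 9) = 5·53 = 265.

265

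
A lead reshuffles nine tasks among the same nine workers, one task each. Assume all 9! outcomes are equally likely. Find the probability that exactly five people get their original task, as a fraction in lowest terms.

Favorable outcomes: C(9,5)·!4 = 126·9 = 1134.
Total outcomes: 9! = 362880.
Probability = 1134/362880 = 1/320.

1/320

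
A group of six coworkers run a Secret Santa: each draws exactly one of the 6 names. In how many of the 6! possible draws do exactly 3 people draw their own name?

40

Choose which 3 of the 6 are fixed: C(6,3) = 20.
The other 3 form a derangement: !3 = 2.
Total: 20 × 2 = 40.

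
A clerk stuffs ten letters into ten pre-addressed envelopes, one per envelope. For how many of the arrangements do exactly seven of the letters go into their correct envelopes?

240

Choose which 7 of the 10 are fixed: C(10,7) = 120.
The remaining 3 must be deranged: !3 = 2.
Total: 120 × 2 = 240.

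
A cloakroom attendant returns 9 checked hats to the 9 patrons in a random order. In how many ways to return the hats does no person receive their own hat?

133496

By inclusion-exclusion, !9 = Σ (-1)^k · 9!/k! for k=0..9
= 9! - 9!/1! + 9!/2! - 9!/3! + 9!/4! - 9!/5! + 9!/6! - 9!/7! + 9!/8! - 9!/9!
= 362880 - 362880 + 181440 - 60480 + 15120 - 3024 + 504 - 72 + 9 - 1
= 133496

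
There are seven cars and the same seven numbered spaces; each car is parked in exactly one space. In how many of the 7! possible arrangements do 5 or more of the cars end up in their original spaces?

22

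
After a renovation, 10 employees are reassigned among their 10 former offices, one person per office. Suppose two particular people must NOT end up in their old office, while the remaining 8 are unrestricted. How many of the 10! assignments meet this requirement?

2943360

Inclusion-exclusion on the 2 forbidden self-matches:
Σ_{j=0}^{2} (-1)^j C(2,j)(10-j)!
= C(2,0)·10! - C(2,1)·9! + C(2,2)·8!
= 3628800 - 725760 + 40320
= 2943360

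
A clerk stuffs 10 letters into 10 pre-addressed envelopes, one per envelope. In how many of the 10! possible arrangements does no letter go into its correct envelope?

1334961

The subfactorial !10 = [10!/e] (nearest integer).
10! = 3628800, and 3628800/e ≈ 1334960.92, so !10 = 1334961.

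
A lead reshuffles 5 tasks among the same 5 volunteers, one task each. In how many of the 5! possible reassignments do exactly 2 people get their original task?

Pick the 2 fixed positions: C(5,2) = 10 ways.
The other 3 form a derangement: !3 = 2.
Total: 10 × 2 = 20.

20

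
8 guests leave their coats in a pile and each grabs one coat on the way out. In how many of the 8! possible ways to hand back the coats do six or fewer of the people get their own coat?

40319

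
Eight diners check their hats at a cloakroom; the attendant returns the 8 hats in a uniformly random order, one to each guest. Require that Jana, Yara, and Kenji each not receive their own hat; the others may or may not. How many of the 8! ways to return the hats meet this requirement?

Let A_j be the event that the j-th constrained one is fixed. By inclusion-exclusion over the 3 events:
Σ_{j=0}^{3} (-1)^j C(3,j)(8-j)!
= C(3,0)·8! - C(3,1)·7! + C(3,2)·6! - C(3,3)·5!
= 40320 - 15120 + 2160 - 120
= 27240

27240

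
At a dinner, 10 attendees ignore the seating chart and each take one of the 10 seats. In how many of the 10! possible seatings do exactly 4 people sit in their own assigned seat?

55650

Pick the 4 fixed positions: C(10,4) = 210 ways.
The other 6 form a derangement: !6 = 265.
Total: 210 × 265 = 55650.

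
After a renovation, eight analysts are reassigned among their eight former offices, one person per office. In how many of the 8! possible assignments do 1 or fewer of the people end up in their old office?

29665

Sum C(8,i)·!(8-i) for i = 0..1:
  i=0: C(8,0)·!8 = 1·14833 = 14833
  i=1: C(8,1)·!7 = 8·1854 = 14832
Total = 29665.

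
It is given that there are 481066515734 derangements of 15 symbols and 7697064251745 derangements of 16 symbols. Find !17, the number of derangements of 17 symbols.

130850092279664

!17 = (17-1)·(!16 + !15) = 16·(7697064251745 + 481066515734) = 16·8178130767479 = 130850092279664.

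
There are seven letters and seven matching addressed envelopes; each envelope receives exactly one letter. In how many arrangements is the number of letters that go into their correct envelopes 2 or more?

# with exactly i fixed is C(7,i)·!(7-i); sum over i=2..7:
  i=2: C(7,2)·!5 = 21·44 = 924
  i=3: C(7,3)·!4 = 35·9 = 315
  i=4: C(7,4)·!3 = 35·2 = 70
  i=5: C(7,5)·!2 = 21·1 = 21
  i=6: C(7,6)·!1 = 7·0 = 0
  i=7: C(7,7)·!0 = 1·1 = 1
Total = 1331.

1331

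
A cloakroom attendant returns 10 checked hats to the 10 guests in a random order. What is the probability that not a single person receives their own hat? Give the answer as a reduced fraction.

16481/44800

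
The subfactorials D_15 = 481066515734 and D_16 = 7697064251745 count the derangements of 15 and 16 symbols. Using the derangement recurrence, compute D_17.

D_17 = (17-1)·(D_16 + D_15) = 16·(7697064251745 + 481066515734) = 16·8178130767479 = 130850092279664.

130850092279664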